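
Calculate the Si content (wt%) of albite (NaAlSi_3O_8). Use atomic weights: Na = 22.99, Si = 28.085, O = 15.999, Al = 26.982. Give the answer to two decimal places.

M(NaAlSi_3O_8) = 262.219 g/mol.
Si contributes 3 × 28.085 = 84.255 g per mole.
84.255/262.219 = 0.3213 → 32.13%.

32.13 wt%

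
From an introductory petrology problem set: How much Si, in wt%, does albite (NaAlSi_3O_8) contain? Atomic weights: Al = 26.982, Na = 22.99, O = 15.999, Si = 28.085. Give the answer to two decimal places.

32.13 wt%

Formula mass = 1*22.99 + 1*26.982 + 3*28.085 + 8*15.999 = 262.219 g/mol, of which 84.255 g is Si.
So Si makes up 84.255/262.219 = 0.3213 of the mass, i.e. 32.13%.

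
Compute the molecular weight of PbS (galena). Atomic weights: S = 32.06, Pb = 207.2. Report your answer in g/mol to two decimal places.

239.26 g/mol

M = 1×207.2 + 1×32.06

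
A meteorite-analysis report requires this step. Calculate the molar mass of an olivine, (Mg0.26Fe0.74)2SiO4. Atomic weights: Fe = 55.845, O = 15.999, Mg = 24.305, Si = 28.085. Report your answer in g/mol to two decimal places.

M = 0.52×24.305 + 1.48×55.845 + 1×28.085 + 4×15.999

187.37 g/mol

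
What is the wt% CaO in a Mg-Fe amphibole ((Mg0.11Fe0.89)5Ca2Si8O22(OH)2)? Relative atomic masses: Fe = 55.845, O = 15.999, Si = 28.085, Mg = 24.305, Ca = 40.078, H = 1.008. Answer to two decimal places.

M((Mg0.11Fe0.89)5Ca2Si8O22(OH)2) = 952.706 g/mol; M(CaO) = 56.077 g/mol.
Moles CaO per formula unit = 2 Ca ÷ 1 = 2.0000.
CaO fraction = (2.0000 × 56.077) / 952.706 = 112.154/952.706 = 0.1177.

11.77 wt%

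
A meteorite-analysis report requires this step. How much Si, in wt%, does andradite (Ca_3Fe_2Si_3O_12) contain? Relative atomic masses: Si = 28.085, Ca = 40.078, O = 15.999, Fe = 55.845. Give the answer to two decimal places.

Formula mass = 3×40.078 + 2×55.845 + 3×28.085 + 12×15.999 = 508.167 g/mol, of which 84.255 g is Si.
So Si makes up 84.255/508.167 = 0.1658 of the mass, i.e. 16.58%.

16.58 wt%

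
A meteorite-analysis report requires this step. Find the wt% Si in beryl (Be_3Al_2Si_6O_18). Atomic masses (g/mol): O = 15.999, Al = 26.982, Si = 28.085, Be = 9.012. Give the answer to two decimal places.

31.35 weight percent

Formula mass = 3*9.012 + 2*26.982 + 6*28.085 + 18*15.999 = 537.492 g/mol, of which 168.510 g is Si.
So Si makes up 168.510/537.492 = 0.3135 of the mass, i.e. 31.35%.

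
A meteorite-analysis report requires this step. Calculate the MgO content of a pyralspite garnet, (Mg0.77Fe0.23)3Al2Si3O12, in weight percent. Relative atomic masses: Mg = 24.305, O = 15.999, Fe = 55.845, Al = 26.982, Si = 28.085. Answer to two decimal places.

Formula mass = 424.885 g/mol.
2.31 Mg → 2.3100 mol MgO per formula unit; M(MgO) = 40.304, so MgO mass = 93.102 g.
93.102/424.885 × 100 = 21.91 wt%.

21.91 wt%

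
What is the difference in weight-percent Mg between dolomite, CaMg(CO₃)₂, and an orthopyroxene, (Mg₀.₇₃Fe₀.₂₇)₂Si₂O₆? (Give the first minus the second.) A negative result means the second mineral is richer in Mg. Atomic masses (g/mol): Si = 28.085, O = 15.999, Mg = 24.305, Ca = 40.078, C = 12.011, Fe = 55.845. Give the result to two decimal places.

M(CaMg(CO₃)₂) = 184.399 g/mol, so wt% Mg = 24.305/184.399 × 100 = 13.18%.
M((Mg₀.₇₃Fe₀.₂₇)₂Si₂O₆) = 217.806 g/mol, so wt% Mg = 35.485/217.806 × 100 = 16.29%.
13.18 − 16.29 = -3.11 pp.

-3.11 percentage points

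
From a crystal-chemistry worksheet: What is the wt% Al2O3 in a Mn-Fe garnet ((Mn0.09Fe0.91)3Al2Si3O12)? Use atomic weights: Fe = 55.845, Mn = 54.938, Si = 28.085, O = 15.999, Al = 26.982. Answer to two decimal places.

20.49 wt%

Molar mass of (Mn0.09Fe0.91)3Al2Si3O12 = 0.27·54.938 + 2.73·55.845 + 2·26.982 + 3·28.085 + 12·15.999 = 497.497 g/mol.
Each formula unit contains 2 Al, equivalent to 2/2 = 1.0000 mol Al2O3.
M(Al2O3) = 2×26.982 + 3×15.999 = 101.961 g/mol.
Mass of Al2O3 per formula unit = 1.0000 × 101.961 = 101.961 g.
Al2O3 wt% = 101.961 / 497.497 × 100 = 20.49%.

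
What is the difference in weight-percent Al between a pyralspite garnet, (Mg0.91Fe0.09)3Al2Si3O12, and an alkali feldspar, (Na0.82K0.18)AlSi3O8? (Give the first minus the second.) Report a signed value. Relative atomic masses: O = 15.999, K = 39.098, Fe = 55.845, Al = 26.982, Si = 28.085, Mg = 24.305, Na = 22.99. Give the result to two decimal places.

M((Mg0.91Fe0.09)3Al2Si3O12) = 411.638 g/mol, so wt% Al = 53.964/411.638 × 100 = 13.11%.
M((Na0.82K0.18)AlSi3O8) = 265.118 g/mol, so wt% Al = 26.982/265.118 × 100 = 10.18%.
13.11 − 10.18 = 2.93 pp.

2.93 percentage points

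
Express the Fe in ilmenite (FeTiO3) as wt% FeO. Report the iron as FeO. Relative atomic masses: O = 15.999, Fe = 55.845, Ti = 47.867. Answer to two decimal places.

M(FeTiO3) = 151.709 g/mol; M(FeO) = 71.844 g/mol.
Moles FeO per formula unit = 1 Fe ÷ 1 = 1.0000.
FeO fraction = (1.0000 × 71.844) / 151.709 = 71.844/151.709 = 0.4736.

47.36 wt%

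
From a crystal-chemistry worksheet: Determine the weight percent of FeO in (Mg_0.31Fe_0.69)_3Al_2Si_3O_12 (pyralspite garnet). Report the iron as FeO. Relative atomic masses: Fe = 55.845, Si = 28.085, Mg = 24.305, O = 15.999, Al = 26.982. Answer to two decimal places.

Formula mass = 468.410 g/mol.
2.07 Fe → 2.0700 mol FeO per formula unit; M(FeO) = 71.844, so FeO mass = 148.717 g.
148.717/468.410 × 100 = 31.75 wt%.

31.75 wt%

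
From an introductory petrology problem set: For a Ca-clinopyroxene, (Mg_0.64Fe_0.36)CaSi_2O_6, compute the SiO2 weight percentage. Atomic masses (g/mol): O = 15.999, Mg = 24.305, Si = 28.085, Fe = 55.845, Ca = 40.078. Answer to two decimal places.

52.73 wt%

Formula mass = 227.901 g/mol.
2 Si → 2.0000 mol SiO2 per formula unit; M(SiO2) = 60.083, so SiO2 mass = 120.166 g.
120.166/227.901 × 100 = 52.73 wt%.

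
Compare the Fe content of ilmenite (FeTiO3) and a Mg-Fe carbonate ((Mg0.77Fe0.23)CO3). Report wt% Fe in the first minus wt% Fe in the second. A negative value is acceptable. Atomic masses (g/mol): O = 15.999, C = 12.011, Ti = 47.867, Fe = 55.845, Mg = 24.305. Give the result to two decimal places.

22.78 percentage points

Fe in FeTiO3: molar mass 151.709 g/mol; 1×55.845 = 55.845 g → 36.81 wt%.
Fe in (Mg0.77Fe0.23)CO3: molar mass 91.567 g/mol; 0.23×55.845 = 12.844 g → 14.03 wt%.
Difference = 36.81 − 14.03 = 22.78 percentage points.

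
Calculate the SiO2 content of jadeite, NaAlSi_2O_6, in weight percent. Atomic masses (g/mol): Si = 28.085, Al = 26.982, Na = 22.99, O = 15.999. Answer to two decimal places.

59.45 wt%

Formula mass = 202.136 g/mol.
2 Si → 2.0000 mol SiO2 per formula unit; M(SiO2) = 60.083, so SiO2 mass = 120.166 g.
120.166/202.136 × 100 = 59.45 wt%.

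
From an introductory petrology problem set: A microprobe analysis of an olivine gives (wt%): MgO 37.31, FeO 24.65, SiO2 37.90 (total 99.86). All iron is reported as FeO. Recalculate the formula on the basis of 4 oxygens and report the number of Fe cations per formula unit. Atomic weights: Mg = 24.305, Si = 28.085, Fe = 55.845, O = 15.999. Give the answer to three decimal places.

0.542 Fe apfu

37.31 wt% MgO ÷ 40.304 g/mol = 0.92571 mol, giving 0.92571 Mg and 0.92571 O.
24.65 wt% FeO ÷ 71.844 g/mol = 0.34310 mol, giving 0.34310 Fe and 0.34310 O.
37.90 wt% SiO2 ÷ 60.083 g/mol = 0.63079 mol, giving 0.63079 Si and 1.26158 O.
Oxygen sums to 2.53039; scaling by 4/2.53039 = 1.58078 puts the formula on 4 O.
Fe: 0.34310 × 1.58078 = 0.542 atoms per formula unit.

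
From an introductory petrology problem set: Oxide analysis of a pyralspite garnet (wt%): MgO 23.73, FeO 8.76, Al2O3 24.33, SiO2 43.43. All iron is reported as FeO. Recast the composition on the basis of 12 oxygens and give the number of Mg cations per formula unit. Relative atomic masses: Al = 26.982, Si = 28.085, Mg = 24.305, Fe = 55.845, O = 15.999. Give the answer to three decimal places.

MgO (M=40.304): mol = 0.58878; Mg = 0.58878, O = 0.58878.
FeO (M=71.844): mol = 0.12193; Fe = 0.12193, O = 0.12193.
Al2O3 (M=101.961): mol = 0.23862; Al = 0.47724, O = 0.71586.
SiO2 (M=60.083): mol = 0.72283; Si = 0.72283, O = 1.44566.
ΣO = 2.87223; factor = 12/ΣO = 4.17794.
Mg apfu = 0.58878 × 4.17794 = 2.460.

2.460 Mg apfu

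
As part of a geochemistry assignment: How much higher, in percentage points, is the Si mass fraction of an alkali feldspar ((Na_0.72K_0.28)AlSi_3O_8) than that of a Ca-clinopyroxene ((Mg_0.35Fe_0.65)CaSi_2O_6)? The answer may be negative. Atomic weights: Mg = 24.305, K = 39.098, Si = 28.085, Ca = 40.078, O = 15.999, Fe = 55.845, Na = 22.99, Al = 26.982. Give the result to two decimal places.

Si in (Na_0.72K_0.28)AlSi_3O_8: molar mass 266.729 g/mol; 3×28.085 = 84.255 g → 31.59 wt%.
Si in (Mg_0.35Fe_0.65)CaSi_2O_6: molar mass 237.048 g/mol; 2×28.085 = 56.170 g → 23.70 wt%.
Difference = 31.59 − 23.70 = 7.89 percentage points.

7.89 percentage points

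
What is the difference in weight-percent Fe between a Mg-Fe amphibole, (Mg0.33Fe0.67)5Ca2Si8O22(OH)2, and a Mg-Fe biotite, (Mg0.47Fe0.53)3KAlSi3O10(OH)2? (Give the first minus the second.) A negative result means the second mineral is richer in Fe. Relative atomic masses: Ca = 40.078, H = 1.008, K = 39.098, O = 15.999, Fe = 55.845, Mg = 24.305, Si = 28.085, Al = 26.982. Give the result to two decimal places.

First mineral: 187.081 g Fe in 918.012 g formula = 20.38 wt% Fe.
Second mineral: 88.794 g Fe in 467.403 g formula = 19.00 wt% Fe.
20.38% − 19.00% gives a difference of 1.38 percentage points.

1.38 percentage points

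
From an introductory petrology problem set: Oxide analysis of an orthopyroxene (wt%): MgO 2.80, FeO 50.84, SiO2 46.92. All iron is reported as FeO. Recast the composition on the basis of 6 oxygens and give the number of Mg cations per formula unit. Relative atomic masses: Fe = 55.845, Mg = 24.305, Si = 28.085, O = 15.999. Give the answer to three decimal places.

0.178 Mg apfu

MgO: 2.80/40.304 = 0.06947 mol → 0.06947 mol Mg, 0.06947 mol O.
FeO: 50.84/71.844 = 0.70764 mol → 0.70764 mol Fe, 0.70764 mol O.
SiO2: 46.92/60.083 = 0.78092 mol → 0.78092 mol Si, 1.56184 mol O.
Total oxygen = 2.33895 mol. Normalization factor = 6/2.33895 = 2.56525.
Mg per 6 O = 0.06947 × 2.56525 = 0.178.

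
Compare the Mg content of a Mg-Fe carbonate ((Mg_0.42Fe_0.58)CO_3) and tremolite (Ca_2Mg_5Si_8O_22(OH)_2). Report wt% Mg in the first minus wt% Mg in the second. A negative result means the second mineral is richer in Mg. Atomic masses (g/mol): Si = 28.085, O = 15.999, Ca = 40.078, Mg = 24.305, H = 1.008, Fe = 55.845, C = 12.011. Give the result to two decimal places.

-5.01 percentage points

Mg in (Mg_0.42Fe_0.58)CO_3: molar mass 102.606 g/mol; 0.42×24.305 = 10.208 g → 9.95 wt%.
Mg in Ca_2Mg_5Si_8O_22(OH)_2: molar mass 812.353 g/mol; 5×24.305 = 121.525 g → 14.96 wt%.
Difference = 9.95 − 14.96 = -5.01 percentage points.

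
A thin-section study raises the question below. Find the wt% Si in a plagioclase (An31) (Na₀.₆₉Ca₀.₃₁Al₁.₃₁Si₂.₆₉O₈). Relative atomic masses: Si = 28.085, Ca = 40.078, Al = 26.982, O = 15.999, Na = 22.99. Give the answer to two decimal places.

28.28 wt%

Molar mass of Na₀.₆₉Ca₀.₃₁Al₁.₃₁Si₂.₆₉O₈: 0.69*22.99 + 0.31*40.078 + 1.31*26.982 + 2.69*28.085 + 8*15.999 = 267.174 g/mol.
Mass of Si per formula unit: 2.69 × 28.085 = 75.549 g.
Weight fraction Si = 75.549 / 267.174 = 0.2828.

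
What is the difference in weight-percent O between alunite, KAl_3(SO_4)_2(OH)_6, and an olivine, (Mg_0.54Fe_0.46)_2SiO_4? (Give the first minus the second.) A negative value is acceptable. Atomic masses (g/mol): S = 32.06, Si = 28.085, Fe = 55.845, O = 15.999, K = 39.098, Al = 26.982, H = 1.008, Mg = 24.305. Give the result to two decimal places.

16.37 percentage points

M(KAl_3(SO_4)_2(OH)_6) = 414.198 g/mol, so wt% O = 223.986/414.198 × 100 = 54.08%.
M((Mg_0.54Fe_0.46)_2SiO_4) = 169.708 g/mol, so wt% O = 63.996/169.708 × 100 = 37.71%.
54.08 − 37.71 = 16.37 pp.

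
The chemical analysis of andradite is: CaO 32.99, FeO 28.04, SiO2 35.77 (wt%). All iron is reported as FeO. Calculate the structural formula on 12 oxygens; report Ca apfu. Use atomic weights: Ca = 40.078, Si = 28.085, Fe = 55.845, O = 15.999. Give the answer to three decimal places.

32.99 wt% CaO ÷ 56.077 g/mol = 0.58830 mol, giving 0.58830 Ca and 0.58830 O.
28.04 wt% FeO ÷ 71.844 g/mol = 0.39029 mol, giving 0.39029 Fe and 0.39029 O.
35.77 wt% SiO2 ÷ 60.083 g/mol = 0.59534 mol, giving 0.59534 Si and 1.19068 O.
Oxygen sums to 2.16927; scaling by 12/2.16927 = 5.53181 puts the formula on 12 O.
Ca: 0.58830 × 5.53181 = 3.254 atoms per formula unit.

3.254 Ca apfu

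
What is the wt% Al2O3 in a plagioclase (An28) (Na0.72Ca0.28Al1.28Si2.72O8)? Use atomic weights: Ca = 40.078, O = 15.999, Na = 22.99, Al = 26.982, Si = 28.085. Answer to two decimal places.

24.47 wt%

Formula mass = 266.695 g/mol.
1.28 Al → 0.6400 mol Al2O3 per formula unit; M(Al2O3) = 101.961, so Al2O3 mass = 65.255 g.
65.255/266.695 × 100 = 24.47 wt%.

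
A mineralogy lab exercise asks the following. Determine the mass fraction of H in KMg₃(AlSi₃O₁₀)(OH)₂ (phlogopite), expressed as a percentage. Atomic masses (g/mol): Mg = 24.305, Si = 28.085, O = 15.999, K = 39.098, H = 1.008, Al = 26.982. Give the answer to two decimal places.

Formula mass = 1*39.098 + 3*24.305 + 1*26.982 + 3*28.085 + 12*15.999 + 2*1.008 = 417.254 g/mol, of which 2.016 g is H.
So H makes up 2.016/417.254 = 0.0048 of the mass, i.e. 0.48%.

0.48 weight percent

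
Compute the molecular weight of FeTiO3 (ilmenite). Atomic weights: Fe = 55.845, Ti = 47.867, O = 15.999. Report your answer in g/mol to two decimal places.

Fe: 1 × 55.845 = 55.8450
Ti: 1 × 47.867 = 47.8670
O: 3 × 15.999 = 47.9970
Summing the contributions gives the formula mass.

151.71 g/mol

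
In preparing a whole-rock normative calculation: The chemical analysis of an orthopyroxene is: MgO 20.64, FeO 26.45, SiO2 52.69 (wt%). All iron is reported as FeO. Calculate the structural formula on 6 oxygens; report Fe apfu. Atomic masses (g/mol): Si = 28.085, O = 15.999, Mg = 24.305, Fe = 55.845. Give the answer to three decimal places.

0.839 Fe apfu

MgO: 20.64/40.304 = 0.51211 mol → 0.51211 mol Mg, 0.51211 mol O.
FeO: 26.45/71.844 = 0.36816 mol → 0.36816 mol Fe, 0.36816 mol O.
SiO2: 52.69/60.083 = 0.87695 mol → 0.87695 mol Si, 1.75390 mol O.
Total oxygen = 2.63417 mol. Normalization factor = 6/2.63417 = 2.27776.
Fe per 6 O = 0.36816 × 2.27776 = 0.839.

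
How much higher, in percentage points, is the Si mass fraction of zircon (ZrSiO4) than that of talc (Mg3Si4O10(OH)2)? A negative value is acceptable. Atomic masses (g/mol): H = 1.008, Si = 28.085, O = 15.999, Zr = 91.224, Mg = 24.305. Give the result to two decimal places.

-14.30 percentage points

Si in ZrSiO4: molar mass 183.305 g/mol; 1×28.085 = 28.085 g → 15.32 wt%.
Si in Mg3Si4O10(OH)2: molar mass 379.259 g/mol; 4×28.085 = 112.340 g → 29.62 wt%.
Difference = 15.32 − 29.62 = -14.30 percentage points.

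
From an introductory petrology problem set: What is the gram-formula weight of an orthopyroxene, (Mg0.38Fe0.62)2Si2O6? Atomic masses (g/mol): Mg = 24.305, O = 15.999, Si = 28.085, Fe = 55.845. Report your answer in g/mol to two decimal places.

239.88 g/mol

The formula mass is the sum 0.76(24.305) + 1.24(55.845) + 2(28.085) + 6(15.999).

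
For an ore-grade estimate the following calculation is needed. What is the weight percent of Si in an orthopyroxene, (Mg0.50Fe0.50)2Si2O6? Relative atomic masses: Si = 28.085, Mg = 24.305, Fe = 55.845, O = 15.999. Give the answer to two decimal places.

24.18 mass %

Molar mass of (Mg0.50Fe0.50)2Si2O6: 1×24.305 + 1×55.845 + 2×28.085 + 6×15.999 = 232.314 g/mol.
Mass of Si per formula unit: 2 × 28.085 = 56.170 g.
Weight fraction Si = 56.170 / 232.314 = 0.2418.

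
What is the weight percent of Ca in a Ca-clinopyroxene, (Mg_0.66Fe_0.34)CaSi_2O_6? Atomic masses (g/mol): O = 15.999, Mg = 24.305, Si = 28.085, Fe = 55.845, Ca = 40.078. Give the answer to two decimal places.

M((Mg_0.66Fe_0.34)CaSi_2O_6) = 227.271 g/mol.
Ca contributes 1 × 40.078 = 40.078 g per mole.
40.078/227.271 = 0.1763 → 17.63%.

17.63 mass %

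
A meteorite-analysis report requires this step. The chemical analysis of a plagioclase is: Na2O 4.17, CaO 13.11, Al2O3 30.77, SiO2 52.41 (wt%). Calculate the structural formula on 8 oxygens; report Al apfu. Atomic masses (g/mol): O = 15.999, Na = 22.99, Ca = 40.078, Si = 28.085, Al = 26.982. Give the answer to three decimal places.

Na2O: 4.17/61.979 = 0.06728 mol → 0.13456 mol Na, 0.06728 mol O.
CaO: 13.11/56.077 = 0.23379 mol → 0.23379 mol Ca, 0.23379 mol O.
Al2O3: 30.77/101.961 = 0.30178 mol → 0.60356 mol Al, 0.90534 mol O.
SiO2: 52.41/60.083 = 0.87229 mol → 0.87229 mol Si, 1.74458 mol O.
Total oxygen = 2.95099 mol. Normalization factor = 8/2.95099 = 2.71095.
Al per 8 O = 0.60356 × 2.71095 = 1.636.

1.636 Al apfu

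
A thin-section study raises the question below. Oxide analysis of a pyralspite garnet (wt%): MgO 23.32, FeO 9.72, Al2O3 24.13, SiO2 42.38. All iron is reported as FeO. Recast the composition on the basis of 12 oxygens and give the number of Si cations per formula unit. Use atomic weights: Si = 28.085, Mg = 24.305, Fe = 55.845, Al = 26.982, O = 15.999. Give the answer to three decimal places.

2.986 Si apfu

MgO: 23.32/40.304 = 0.57860 mol → 0.57860 mol Mg, 0.57860 mol O.
FeO: 9.72/71.844 = 0.13529 mol → 0.13529 mol Fe, 0.13529 mol O.
Al2O3: 24.13/101.961 = 0.23666 mol → 0.47332 mol Al, 0.70998 mol O.
SiO2: 42.38/60.083 = 0.70536 mol → 0.70536 mol Si, 1.41072 mol O.
Total oxygen = 2.83459 mol. Normalization factor = 12/2.83459 = 4.23342.
Si per 12 O = 0.70536 × 4.23342 = 2.986.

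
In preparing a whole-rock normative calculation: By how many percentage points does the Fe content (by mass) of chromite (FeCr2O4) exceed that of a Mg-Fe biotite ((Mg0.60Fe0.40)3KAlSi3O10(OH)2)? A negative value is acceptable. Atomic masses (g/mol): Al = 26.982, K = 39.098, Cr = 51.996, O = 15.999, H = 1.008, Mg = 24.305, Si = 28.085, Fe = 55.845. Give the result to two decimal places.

10.22 percentage points

M(FeCr2O4) = 223.833 g/mol, so wt% Fe = 55.845/223.833 × 100 = 24.95%.
M((Mg0.60Fe0.40)3KAlSi3O10(OH)2) = 455.102 g/mol, so wt% Fe = 67.014/455.102 × 100 = 14.73%.
24.95 − 14.73 = 10.22 pp.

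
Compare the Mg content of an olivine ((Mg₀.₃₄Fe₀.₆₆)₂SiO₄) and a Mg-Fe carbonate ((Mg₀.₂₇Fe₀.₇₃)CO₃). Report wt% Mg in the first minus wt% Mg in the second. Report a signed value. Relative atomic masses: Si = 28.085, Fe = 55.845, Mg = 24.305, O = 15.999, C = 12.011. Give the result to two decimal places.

Mg in (Mg₀.₃₄Fe₀.₆₆)₂SiO₄: molar mass 182.324 g/mol; 0.68×24.305 = 16.527 g → 9.06 wt%.
Mg in (Mg₀.₂₇Fe₀.₇₃)CO₃: molar mass 107.337 g/mol; 0.27×24.305 = 6.562 g → 6.11 wt%.
Difference = 9.06 − 6.11 = 2.95 percentage points.

2.95 percentage points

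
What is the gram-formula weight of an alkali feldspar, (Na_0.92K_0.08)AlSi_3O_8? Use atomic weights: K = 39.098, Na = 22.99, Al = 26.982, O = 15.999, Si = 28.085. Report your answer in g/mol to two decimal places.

The formula mass is the sum 0.92(22.99) + 0.08(39.098) + 1(26.982) + 3(28.085) + 8(15.999).

263.51 g/mol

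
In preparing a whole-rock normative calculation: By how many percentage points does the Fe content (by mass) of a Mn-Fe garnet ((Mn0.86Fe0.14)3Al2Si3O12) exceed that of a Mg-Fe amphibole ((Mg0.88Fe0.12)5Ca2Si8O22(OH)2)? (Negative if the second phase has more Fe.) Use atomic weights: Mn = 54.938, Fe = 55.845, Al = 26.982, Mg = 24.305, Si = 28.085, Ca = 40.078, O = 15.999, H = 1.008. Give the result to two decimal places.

0.70 percentage points

M((Mn0.86Fe0.14)3Al2Si3O12) = 495.402 g/mol, so wt% Fe = 23.455/495.402 × 100 = 4.73%.
M((Mg0.88Fe0.12)5Ca2Si8O22(OH)2) = 831.277 g/mol, so wt% Fe = 33.507/831.277 × 100 = 4.03%.
4.73 − 4.03 = 0.70 pp.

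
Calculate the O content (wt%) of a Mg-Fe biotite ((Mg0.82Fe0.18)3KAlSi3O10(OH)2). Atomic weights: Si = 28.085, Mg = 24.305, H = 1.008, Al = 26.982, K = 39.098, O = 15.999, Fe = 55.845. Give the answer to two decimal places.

44.21 wt%

Molar mass of (Mg0.82Fe0.18)3KAlSi3O10(OH)2: 2.46·24.305 + 0.54·55.845 + 1·39.098 + 1·26.982 + 3·28.085 + 12·15.999 + 2·1.008 = 434.286 g/mol.
Mass of O per formula unit: 12 × 15.999 = 191.988 g.
Weight fraction O = 191.988 / 434.286 = 0.4421.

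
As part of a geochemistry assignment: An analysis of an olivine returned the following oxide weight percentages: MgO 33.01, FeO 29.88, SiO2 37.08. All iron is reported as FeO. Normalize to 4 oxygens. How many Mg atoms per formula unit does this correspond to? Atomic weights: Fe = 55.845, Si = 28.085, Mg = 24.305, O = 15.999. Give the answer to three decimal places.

1.327 Mg apfu

MgO (M=40.304): mol = 0.81903; Mg = 0.81903, O = 0.81903.
FeO (M=71.844): mol = 0.41590; Fe = 0.41590, O = 0.41590.
SiO2 (M=60.083): mol = 0.61715; Si = 0.61715, O = 1.23430.
ΣO = 2.46923; factor = 4/ΣO = 1.61994.
Mg apfu = 0.81903 × 1.61994 = 1.327.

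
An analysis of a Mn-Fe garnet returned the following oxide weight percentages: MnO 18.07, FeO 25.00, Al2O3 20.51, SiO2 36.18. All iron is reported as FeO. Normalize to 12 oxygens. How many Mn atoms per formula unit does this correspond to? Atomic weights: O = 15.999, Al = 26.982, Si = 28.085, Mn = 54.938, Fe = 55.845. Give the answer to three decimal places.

18.07 wt% MnO ÷ 70.937 g/mol = 0.25473 mol, giving 0.25473 Mn and 0.25473 O.
25.00 wt% FeO ÷ 71.844 g/mol = 0.34798 mol, giving 0.34798 Fe and 0.34798 O.
20.51 wt% Al2O3 ÷ 101.961 g/mol = 0.20116 mol, giving 0.40232 Al and 0.60348 O.
36.18 wt% SiO2 ÷ 60.083 g/mol = 0.60217 mol, giving 0.60217 Si and 1.20434 O.
Oxygen sums to 2.41053; scaling by 12/2.41053 = 4.97816 puts the formula on 12 O.
Mn: 0.25473 × 4.97816 = 1.268 atoms per formula unit.

1.268 Mn apfu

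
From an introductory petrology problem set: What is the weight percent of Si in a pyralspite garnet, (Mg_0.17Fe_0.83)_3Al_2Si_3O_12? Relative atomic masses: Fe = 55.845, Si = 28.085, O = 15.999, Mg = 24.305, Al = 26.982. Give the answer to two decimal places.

Molar mass of (Mg_0.17Fe_0.83)_3Al_2Si_3O_12: 0.51*24.305 + 2.49*55.845 + 2*26.982 + 3*28.085 + 12*15.999 = 481.657 g/mol.
Mass of Si per formula unit: 3 × 28.085 = 84.255 g.
Weight fraction Si = 84.255 / 481.657 = 0.1749.

17.49 wt%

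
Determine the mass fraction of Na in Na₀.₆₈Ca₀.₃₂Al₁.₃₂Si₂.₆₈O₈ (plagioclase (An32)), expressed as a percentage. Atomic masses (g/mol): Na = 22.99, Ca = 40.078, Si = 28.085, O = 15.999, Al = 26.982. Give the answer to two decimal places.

5.85 weight percent

M(Na₀.₆₈Ca₀.₃₂Al₁.₃₂Si₂.₆₈O₈) = 267.334 g/mol.
Na contributes 0.68 × 22.99 = 15.633 g per mole.
15.633/267.334 = 0.0585 → 5.85%.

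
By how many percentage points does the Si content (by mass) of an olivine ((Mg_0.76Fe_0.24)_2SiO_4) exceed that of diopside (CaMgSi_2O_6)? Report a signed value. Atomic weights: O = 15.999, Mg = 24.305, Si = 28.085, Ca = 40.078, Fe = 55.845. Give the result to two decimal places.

-7.92 percentage points

M((Mg_0.76Fe_0.24)_2SiO_4) = 155.830 g/mol, so wt% Si = 28.085/155.830 × 100 = 18.02%.
M(CaMgSi_2O_6) = 216.547 g/mol, so wt% Si = 56.170/216.547 × 100 = 25.94%.
18.02 − 25.94 = -7.92 pp.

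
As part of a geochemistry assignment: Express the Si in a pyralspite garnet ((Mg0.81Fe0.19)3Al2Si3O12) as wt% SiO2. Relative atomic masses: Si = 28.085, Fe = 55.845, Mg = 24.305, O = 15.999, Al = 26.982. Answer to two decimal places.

Molar mass of (Mg0.81Fe0.19)3Al2Si3O12 = 2.43*24.305 + 0.57*55.845 + 2*26.982 + 3*28.085 + 12*15.999 = 421.100 g/mol.
Each formula unit contains 3 Si, equivalent to 3/1 = 3.0000 mol SiO2.
M(SiO2) = 1×28.085 + 2×15.999 = 60.083 g/mol.
Mass of SiO2 per formula unit = 3.0000 × 60.083 = 180.249 g.
SiO2 wt% = 180.249 / 421.100 × 100 = 42.80%.

42.80 wt%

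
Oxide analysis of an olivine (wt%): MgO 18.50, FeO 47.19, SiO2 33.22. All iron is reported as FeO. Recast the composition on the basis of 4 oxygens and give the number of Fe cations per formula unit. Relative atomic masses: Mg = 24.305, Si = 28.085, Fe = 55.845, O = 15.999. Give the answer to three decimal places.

1.183 Fe apfu

MgO: 18.50/40.304 = 0.45901 mol → 0.45901 mol Mg, 0.45901 mol O.
FeO: 47.19/71.844 = 0.65684 mol → 0.65684 mol Fe, 0.65684 mol O.
SiO2: 33.22/60.083 = 0.55290 mol → 0.55290 mol Si, 1.10580 mol O.
Total oxygen = 2.22165 mol. Normalization factor = 4/2.22165 = 1.80046.
Fe per 4 O = 0.65684 × 1.80046 = 1.183.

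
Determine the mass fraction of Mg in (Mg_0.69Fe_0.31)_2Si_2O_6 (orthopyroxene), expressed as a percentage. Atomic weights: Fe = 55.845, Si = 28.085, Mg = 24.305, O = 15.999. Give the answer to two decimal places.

15.22 weight percent

M((Mg_0.69Fe_0.31)_2Si_2O_6) = 220.329 g/mol.
Mg contributes 1.38 × 24.305 = 33.541 g per mole.
33.541/220.329 = 0.1522 → 15.22%.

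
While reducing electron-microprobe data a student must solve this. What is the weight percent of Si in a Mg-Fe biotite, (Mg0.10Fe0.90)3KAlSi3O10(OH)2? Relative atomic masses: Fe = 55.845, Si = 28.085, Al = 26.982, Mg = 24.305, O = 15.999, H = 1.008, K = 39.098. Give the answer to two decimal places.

M((Mg0.10Fe0.90)3KAlSi3O10(OH)2) = 502.412 g/mol.
Si contributes 3 × 28.085 = 84.255 g per mole.
84.255/502.412 = 0.1677 → 16.77%.

16.77 weight percent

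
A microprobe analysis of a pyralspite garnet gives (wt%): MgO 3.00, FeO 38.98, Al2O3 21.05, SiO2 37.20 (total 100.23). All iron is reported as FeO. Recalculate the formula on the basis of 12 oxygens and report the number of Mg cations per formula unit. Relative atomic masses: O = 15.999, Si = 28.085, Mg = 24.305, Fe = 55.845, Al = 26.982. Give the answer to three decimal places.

0.361 Mg apfu

3.00 wt% MgO ÷ 40.304 g/mol = 0.07443 mol, giving 0.07443 Mg and 0.07443 O.
38.98 wt% FeO ÷ 71.844 g/mol = 0.54256 mol, giving 0.54256 Fe and 0.54256 O.
21.05 wt% Al2O3 ÷ 101.961 g/mol = 0.20645 mol, giving 0.41290 Al and 0.61935 O.
37.20 wt% SiO2 ÷ 60.083 g/mol = 0.61914 mol, giving 0.61914 Si and 1.23828 O.
Oxygen sums to 2.47462; scaling by 12/2.47462 = 4.84923 puts the formula on 12 O.
Mg: 0.07443 × 4.84923 = 0.361 atoms per formula unit.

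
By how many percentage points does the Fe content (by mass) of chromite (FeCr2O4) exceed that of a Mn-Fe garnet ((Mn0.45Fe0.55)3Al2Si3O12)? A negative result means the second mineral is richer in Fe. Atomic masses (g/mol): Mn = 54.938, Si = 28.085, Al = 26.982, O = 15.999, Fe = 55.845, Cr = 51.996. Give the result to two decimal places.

Fe in FeCr2O4: molar mass 223.833 g/mol; 1×55.845 = 55.845 g → 24.95 wt%.
Fe in (Mn0.45Fe0.55)3Al2Si3O12: molar mass 496.518 g/mol; 1.65×55.845 = 92.144 g → 18.56 wt%.
Difference = 24.95 − 18.56 = 6.39 percentage points.

6.39 percentage points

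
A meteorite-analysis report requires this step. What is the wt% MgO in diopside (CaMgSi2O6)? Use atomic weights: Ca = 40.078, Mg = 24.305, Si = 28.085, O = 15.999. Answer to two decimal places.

Molar mass of CaMgSi2O6 = 1·40.078 + 1·24.305 + 2·28.085 + 6·15.999 = 216.547 g/mol.
Each formula unit contains 1 Mg, equivalent to 1/1 = 1.0000 mol MgO.
M(MgO) = 1×24.305 + 1×15.999 = 40.304 g/mol.
Mass of MgO per formula unit = 1.0000 × 40.304 = 40.304 g.
MgO wt% = 40.304 / 216.547 × 100 = 18.61%.

18.61 wt%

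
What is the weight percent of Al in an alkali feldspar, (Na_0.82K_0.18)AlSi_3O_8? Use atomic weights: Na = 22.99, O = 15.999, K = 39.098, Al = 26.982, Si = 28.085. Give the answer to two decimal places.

10.18 weight percent

Molar mass of (Na_0.82K_0.18)AlSi_3O_8: 0.82·22.99 + 0.18·39.098 + 1·26.982 + 3·28.085 + 8·15.999 = 265.118 g/mol.
Mass of Al per formula unit: 1 × 26.982 = 26.982 g.
Weight fraction Al = 26.982 / 265.118 = 0.1018.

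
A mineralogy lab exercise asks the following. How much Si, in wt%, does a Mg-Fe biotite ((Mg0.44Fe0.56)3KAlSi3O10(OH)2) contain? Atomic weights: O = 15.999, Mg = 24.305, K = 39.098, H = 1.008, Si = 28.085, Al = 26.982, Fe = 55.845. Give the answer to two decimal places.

17.92 wt%

M((Mg0.44Fe0.56)3KAlSi3O10(OH)2) = 470.241 g/mol.
Si contributes 3 × 28.085 = 84.255 g per mole.
84.255/470.241 = 0.1792 → 17.92%.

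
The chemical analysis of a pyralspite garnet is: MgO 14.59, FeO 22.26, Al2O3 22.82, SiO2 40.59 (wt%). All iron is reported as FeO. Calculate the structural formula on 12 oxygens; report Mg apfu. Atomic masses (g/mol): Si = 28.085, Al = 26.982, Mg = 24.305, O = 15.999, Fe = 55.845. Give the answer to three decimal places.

MgO (M=40.304): mol = 0.36200; Mg = 0.36200, O = 0.36200.
FeO (M=71.844): mol = 0.30984; Fe = 0.30984, O = 0.30984.
Al2O3 (M=101.961): mol = 0.22381; Al = 0.44762, O = 0.67143.
SiO2 (M=60.083): mol = 0.67557; Si = 0.67557, O = 1.35114.
ΣO = 2.69441; factor = 12/ΣO = 4.45367.
Mg apfu = 0.36200 × 4.45367 = 1.612.

1.612 Mg apfu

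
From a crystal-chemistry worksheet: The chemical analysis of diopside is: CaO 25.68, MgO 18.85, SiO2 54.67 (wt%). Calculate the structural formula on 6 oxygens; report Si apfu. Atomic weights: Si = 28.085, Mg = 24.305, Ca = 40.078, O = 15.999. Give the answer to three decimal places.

25.68 wt% CaO ÷ 56.077 g/mol = 0.45794 mol, giving 0.45794 Ca and 0.45794 O.
18.85 wt% MgO ÷ 40.304 g/mol = 0.46770 mol, giving 0.46770 Mg and 0.46770 O.
54.67 wt% SiO2 ÷ 60.083 g/mol = 0.90991 mol, giving 0.90991 Si and 1.81982 O.
Oxygen sums to 2.74546; scaling by 6/2.74546 = 2.18543 puts the formula on 6 O.
Si: 0.90991 × 2.18543 = 1.989 atoms per formula unit.

1.989 Si apfu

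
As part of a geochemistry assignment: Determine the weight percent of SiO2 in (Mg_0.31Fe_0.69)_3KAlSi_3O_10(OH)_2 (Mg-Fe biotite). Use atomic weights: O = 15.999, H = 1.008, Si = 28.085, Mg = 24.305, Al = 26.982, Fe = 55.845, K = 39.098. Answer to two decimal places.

37.35 wt%

Formula mass = 482.542 g/mol.
3 Si → 3.0000 mol SiO2 per formula unit; M(SiO2) = 60.083, so SiO2 mass = 180.249 g.
180.249/482.542 × 100 = 37.35 wt%.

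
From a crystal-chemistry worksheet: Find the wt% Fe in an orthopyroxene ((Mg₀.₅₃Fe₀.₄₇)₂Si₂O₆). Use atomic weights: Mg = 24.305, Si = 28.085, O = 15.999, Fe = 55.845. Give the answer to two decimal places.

Formula mass = 1.06*24.305 + 0.94*55.845 + 2*28.085 + 6*15.999 = 230.422 g/mol, of which 52.494 g is Fe.
So Fe makes up 52.494/230.422 = 0.2278 of the mass, i.e. 22.78%.

22.78 weight percent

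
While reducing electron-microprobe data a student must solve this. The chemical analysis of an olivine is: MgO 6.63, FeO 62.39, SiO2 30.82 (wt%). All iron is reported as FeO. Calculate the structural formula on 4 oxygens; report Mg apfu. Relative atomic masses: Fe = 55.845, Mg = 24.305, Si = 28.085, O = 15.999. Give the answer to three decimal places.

0.320 Mg apfu

MgO (M=40.304): mol = 0.16450; Mg = 0.16450, O = 0.16450.
FeO (M=71.844): mol = 0.86841; Fe = 0.86841, O = 0.86841.
SiO2 (M=60.083): mol = 0.51296; Si = 0.51296, O = 1.02592.
ΣO = 2.05883; factor = 4/ΣO = 1.94285.
Mg apfu = 0.16450 × 1.94285 = 0.320.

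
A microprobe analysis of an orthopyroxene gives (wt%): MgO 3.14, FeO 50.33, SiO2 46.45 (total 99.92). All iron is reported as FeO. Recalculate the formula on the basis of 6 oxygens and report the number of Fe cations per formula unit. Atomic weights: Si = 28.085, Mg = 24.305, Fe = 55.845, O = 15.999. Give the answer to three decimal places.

1.808 Fe apfu

3.14 wt% MgO ÷ 40.304 g/mol = 0.07791 mol, giving 0.07791 Mg and 0.07791 O.
50.33 wt% FeO ÷ 71.844 g/mol = 0.70055 mol, giving 0.70055 Fe and 0.70055 O.
46.45 wt% SiO2 ÷ 60.083 g/mol = 0.77310 mol, giving 0.77310 Si and 1.54620 O.
Oxygen sums to 2.32466; scaling by 6/2.32466 = 2.58102 puts the formula on 6 O.
Fe: 0.70055 × 2.58102 = 1.808 atoms per formula unit.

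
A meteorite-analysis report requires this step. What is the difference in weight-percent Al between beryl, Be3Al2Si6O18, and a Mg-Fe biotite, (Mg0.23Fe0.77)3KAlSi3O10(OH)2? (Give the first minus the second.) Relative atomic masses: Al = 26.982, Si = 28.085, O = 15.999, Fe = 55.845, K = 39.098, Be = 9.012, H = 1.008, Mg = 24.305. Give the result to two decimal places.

4.53 percentage points

Al in Be3Al2Si6O18: molar mass 537.492 g/mol; 2×26.982 = 53.964 g → 10.04 wt%.
Al in (Mg0.23Fe0.77)3KAlSi3O10(OH)2: molar mass 490.111 g/mol; 1×26.982 = 26.982 g → 5.51 wt%.
Difference = 10.04 − 5.51 = 4.53 percentage points.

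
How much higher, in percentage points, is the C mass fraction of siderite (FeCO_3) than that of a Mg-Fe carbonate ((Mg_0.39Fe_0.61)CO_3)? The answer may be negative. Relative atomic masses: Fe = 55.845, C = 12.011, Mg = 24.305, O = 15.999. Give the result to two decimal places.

-1.23 percentage points

M(FeCO_3) = 115.853 g/mol, so wt% C = 12.011/115.853 × 100 = 10.37%.
M((Mg_0.39Fe_0.61)CO_3) = 103.552 g/mol, so wt% C = 12.011/103.552 × 100 = 11.60%.
10.37 − 11.60 = -1.23 pp.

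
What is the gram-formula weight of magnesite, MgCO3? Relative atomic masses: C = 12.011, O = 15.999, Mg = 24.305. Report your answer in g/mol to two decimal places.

84.31 g/mol

The formula mass is the sum 1*24.305 + 1*12.011 + 3*15.999.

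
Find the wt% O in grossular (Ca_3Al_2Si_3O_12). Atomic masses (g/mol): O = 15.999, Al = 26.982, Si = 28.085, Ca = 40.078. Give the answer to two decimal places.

M(Ca_3Al_2Si_3O_12) = 450.441 g/mol.
O contributes 12 × 15.999 = 191.988 g per mole.
191.988/450.441 = 0.4262 → 42.62%.

42.62 mass %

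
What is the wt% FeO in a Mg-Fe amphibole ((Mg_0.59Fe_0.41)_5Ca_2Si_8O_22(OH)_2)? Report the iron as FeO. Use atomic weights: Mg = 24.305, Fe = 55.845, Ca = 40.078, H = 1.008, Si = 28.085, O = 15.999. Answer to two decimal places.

16.79 wt%

Molar mass of (Mg_0.59Fe_0.41)_5Ca_2Si_8O_22(OH)_2 = 2.95·24.305 + 2.05·55.845 + 2·40.078 + 8·28.085 + 24·15.999 + 2·1.008 = 877.010 g/mol.
Each formula unit contains 2.05 Fe, equivalent to 2.05/1 = 2.0500 mol FeO.
M(FeO) = 1×55.845 + 1×15.999 = 71.844 g/mol.
Mass of FeO per formula unit = 2.0500 × 71.844 = 147.280 g.
FeO wt% = 147.280 / 877.010 × 100 = 16.79%.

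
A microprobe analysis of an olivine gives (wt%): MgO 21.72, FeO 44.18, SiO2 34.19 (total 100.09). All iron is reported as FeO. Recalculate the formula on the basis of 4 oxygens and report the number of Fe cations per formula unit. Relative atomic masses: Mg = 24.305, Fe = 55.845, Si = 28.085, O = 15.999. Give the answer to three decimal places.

MgO: 21.72/40.304 = 0.53890 mol → 0.53890 mol Mg, 0.53890 mol O.
FeO: 44.18/71.844 = 0.61494 mol → 0.61494 mol Fe, 0.61494 mol O.
SiO2: 34.19/60.083 = 0.56905 mol → 0.56905 mol Si, 1.13810 mol O.
Total oxygen = 2.29194 mol. Normalization factor = 4/2.29194 = 1.74525.
Fe per 4 O = 0.61494 × 1.74525 = 1.073.

1.073 Fe apfu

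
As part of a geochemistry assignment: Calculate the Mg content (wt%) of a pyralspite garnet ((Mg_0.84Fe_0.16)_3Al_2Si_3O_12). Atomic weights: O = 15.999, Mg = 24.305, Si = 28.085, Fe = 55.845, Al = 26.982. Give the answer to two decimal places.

Formula mass = 2.52×24.305 + 0.48×55.845 + 2×26.982 + 3×28.085 + 12×15.999 = 418.261 g/mol, of which 61.249 g is Mg.
So Mg makes up 61.249/418.261 = 0.1464 of the mass, i.e. 14.64%.

14.64 wt%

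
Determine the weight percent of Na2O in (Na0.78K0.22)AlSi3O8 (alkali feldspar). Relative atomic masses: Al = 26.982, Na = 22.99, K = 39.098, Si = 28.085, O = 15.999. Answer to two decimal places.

9.10 wt%

M((Na0.78K0.22)AlSi3O8) = 265.763 g/mol; M(Na2O) = 61.979 g/mol.
Moles Na2O per formula unit = 0.78 Na ÷ 2 = 0.3900.
Na2O fraction = (0.3900 × 61.979) / 265.763 = 24.172/265.763 = 0.0910.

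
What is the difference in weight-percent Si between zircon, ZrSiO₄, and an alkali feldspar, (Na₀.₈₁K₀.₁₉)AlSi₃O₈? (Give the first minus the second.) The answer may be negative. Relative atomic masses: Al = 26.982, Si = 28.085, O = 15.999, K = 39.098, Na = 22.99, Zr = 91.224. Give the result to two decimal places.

-16.44 percentage points

M(ZrSiO₄) = 183.305 g/mol, so wt% Si = 28.085/183.305 × 100 = 15.32%.
M((Na₀.₈₁K₀.₁₉)AlSi₃O₈) = 265.280 g/mol, so wt% Si = 84.255/265.280 × 100 = 31.76%.
15.32 − 31.76 = -16.44 pp.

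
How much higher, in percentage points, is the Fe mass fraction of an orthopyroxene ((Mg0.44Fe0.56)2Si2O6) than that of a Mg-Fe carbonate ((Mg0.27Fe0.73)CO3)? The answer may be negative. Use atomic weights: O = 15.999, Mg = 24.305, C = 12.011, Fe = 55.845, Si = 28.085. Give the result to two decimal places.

-11.49 percentage points

M((Mg0.44Fe0.56)2Si2O6) = 236.099 g/mol, so wt% Fe = 62.546/236.099 × 100 = 26.49%.
M((Mg0.27Fe0.73)CO3) = 107.337 g/mol, so wt% Fe = 40.767/107.337 × 100 = 37.98%.
26.49 − 37.98 = -11.49 pp.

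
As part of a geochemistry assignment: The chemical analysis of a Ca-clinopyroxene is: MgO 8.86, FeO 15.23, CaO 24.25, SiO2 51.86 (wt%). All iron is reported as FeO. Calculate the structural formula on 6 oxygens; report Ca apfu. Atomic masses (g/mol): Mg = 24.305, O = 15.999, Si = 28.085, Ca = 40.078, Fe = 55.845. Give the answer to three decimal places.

1.002 Ca apfu

MgO (M=40.304): mol = 0.21983; Mg = 0.21983, O = 0.21983.
FeO (M=71.844): mol = 0.21199; Fe = 0.21199, O = 0.21199.
CaO (M=56.077): mol = 0.43244; Ca = 0.43244, O = 0.43244.
SiO2 (M=60.083): mol = 0.86314; Si = 0.86314, O = 1.72628.
ΣO = 2.59054; factor = 6/ΣO = 2.31612.
Ca apfu = 0.43244 × 2.31612 = 1.002.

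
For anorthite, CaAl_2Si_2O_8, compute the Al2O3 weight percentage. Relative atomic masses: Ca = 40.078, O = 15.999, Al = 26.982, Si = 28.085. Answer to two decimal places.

36.65 wt%

M(CaAl_2Si_2O_8) = 278.204 g/mol; M(Al2O3) = 101.961 g/mol.
Moles Al2O3 per formula unit = 2 Al ÷ 2 = 1.0000.
Al2O3 fraction = (1.0000 × 101.961) / 278.204 = 101.961/278.204 = 0.3665.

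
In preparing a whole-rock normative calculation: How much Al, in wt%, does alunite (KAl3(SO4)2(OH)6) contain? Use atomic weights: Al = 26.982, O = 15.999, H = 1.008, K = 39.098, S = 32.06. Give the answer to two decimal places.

19.54 wt%

Formula mass = 1*39.098 + 3*26.982 + 2*32.06 + 14*15.999 + 6*1.008 = 414.198 g/mol, of which 80.946 g is Al.
So Al makes up 80.946/414.198 = 0.1954 of the mass, i.e. 19.54%.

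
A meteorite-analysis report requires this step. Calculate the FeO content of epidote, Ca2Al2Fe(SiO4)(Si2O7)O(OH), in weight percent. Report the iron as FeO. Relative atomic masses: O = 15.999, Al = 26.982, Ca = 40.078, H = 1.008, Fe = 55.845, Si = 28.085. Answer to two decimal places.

14.87 wt%

Formula mass = 483.215 g/mol.
1 Fe → 1.0000 mol FeO per formula unit; M(FeO) = 71.844, so FeO mass = 71.844 g.
71.844/483.215 × 100 = 14.87 wt%.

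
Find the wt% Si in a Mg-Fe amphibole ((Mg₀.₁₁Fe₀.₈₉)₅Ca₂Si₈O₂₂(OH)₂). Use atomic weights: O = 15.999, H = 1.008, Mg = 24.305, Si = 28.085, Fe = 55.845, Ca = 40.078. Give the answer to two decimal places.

Molar mass of (Mg₀.₁₁Fe₀.₈₉)₅Ca₂Si₈O₂₂(OH)₂: 0.55*24.305 + 4.45*55.845 + 2*40.078 + 8*28.085 + 24*15.999 + 2*1.008 = 952.706 g/mol.
Mass of Si per formula unit: 8 × 28.085 = 224.680 g.
Weight fraction Si = 224.680 / 952.706 = 0.2358.

23.58 weight percent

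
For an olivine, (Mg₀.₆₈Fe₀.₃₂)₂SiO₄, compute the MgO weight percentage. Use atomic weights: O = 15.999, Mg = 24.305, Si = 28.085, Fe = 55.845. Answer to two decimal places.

34.07 wt%

Molar mass of (Mg₀.₆₈Fe₀.₃₂)₂SiO₄ = 1.36×24.305 + 0.64×55.845 + 1×28.085 + 4×15.999 = 160.877 g/mol.
Each formula unit contains 1.36 Mg, equivalent to 1.36/1 = 1.3600 mol MgO.
M(MgO) = 1×24.305 + 1×15.999 = 40.304 g/mol.
Mass of MgO per formula unit = 1.3600 × 40.304 = 54.813 g.
MgO wt% = 54.813 / 160.877 × 100 = 34.07%.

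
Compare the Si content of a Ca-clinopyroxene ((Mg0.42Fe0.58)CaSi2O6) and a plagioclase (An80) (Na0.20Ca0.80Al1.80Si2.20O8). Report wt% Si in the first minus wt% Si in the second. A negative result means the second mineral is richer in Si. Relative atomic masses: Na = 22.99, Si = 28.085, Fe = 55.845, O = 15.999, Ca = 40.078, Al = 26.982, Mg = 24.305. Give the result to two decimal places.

1.45 percentage points

M((Mg0.42Fe0.58)CaSi2O6) = 234.840 g/mol, so wt% Si = 56.170/234.840 × 100 = 23.92%.
M(Na0.20Ca0.80Al1.80Si2.20O8) = 275.007 g/mol, so wt% Si = 61.787/275.007 × 100 = 22.47%.
23.92 − 22.47 = 1.45 pp.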